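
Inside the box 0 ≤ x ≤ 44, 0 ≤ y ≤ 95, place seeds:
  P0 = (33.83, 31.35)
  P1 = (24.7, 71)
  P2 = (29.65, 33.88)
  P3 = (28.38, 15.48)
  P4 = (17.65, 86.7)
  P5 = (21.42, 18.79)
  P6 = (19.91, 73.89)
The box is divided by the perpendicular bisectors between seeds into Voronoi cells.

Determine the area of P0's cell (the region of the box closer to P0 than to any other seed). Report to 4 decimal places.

Area of P0's cell: 287.2425

1. box [0,44]×[0,95]: [(0, 0) (44, 0) (44, 95) (0, 95)]
2. ⊥bis P0·P1 via (29.265,51.175): [(0, 44.4363) (0, 0) (44, 0) (44, 54.568)]  |A|=2178.0935
3. ⊥bis P0·P2 via (31.74,32.615): [(11.9993, 0) (44, 0) (44, 52.8707)]  |A|=845.9478
4. ⊥bis P0·P3 via (31.105,23.415): [(27.0206, 24.8177) (44, 18.9867) (44, 52.8707)]  |A|=287.6656
5. ⊥bis P0·P4 via (25.74,59.025): [(27.0206, 24.8177) (44, 18.9867) (44, 52.8707)]  |A|=287.6656
6. ⊥bis P0·P5 via (27.625,25.07): [(27.3423, 25.3493) (28.3384, 24.3651) (44, 18.9867) (44, 52.8707)]  |A|=287.2425
7. ⊥bis P0·P6 via (26.87,52.62): [(27.3423, 25.3493) (28.3384, 24.3651) (44, 18.9867) (44, 52.8707)]  |A|=287.2425
8. canonical 4-gon: [(27.3423, 25.3493) (28.3384, 24.3651) (44, 18.9867) (44, 52.8707)]
9. shoelace: 287.2425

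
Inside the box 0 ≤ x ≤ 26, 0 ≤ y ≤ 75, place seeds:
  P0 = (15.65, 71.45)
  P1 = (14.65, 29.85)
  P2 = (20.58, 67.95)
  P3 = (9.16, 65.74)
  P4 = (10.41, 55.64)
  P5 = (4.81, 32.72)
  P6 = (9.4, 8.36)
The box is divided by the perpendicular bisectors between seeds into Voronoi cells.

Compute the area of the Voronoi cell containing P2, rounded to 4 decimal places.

Area of P2's cell: 155.6664

1. box [0,26]×[0,75]: [(0, 0) (26, 0) (26, 75) (0, 75)]
2. ⊥bis P2·P0 via (18.115,69.7): [(0, 44.1837) (0, 0) (26, 0) (26, 75) (21.8777, 75)]  |A|=1612.9058
3. ⊥bis P2·P1 via (17.615,48.9): [(4.7678, 50.8996) (26, 47.5949) (26, 75) (21.8777, 75)]  |A|=340.6093
4. ⊥bis P2·P3 via (14.87,66.845): [(15.1309, 65.4967) (18.3653, 48.7832) (26, 47.5949) (26, 75) (21.8777, 75)]  |A|=230.4011
5. ⊥bis P2·P4 via (15.495,61.795): [(15.1309, 65.4967) (15.9143, 61.4486) (26, 53.1162) (26, 75) (21.8777, 75)]  |A|=155.6664
6. ⊥bis P2·P5 via (12.695,50.335): [(15.1309, 65.4967) (15.9143, 61.4486) (26, 53.1162) (26, 75) (21.8777, 75)]  |A|=155.6664
7. ⊥bis P2·P6 via (14.99,38.155): [(15.1309, 65.4967) (15.9143, 61.4486) (26, 53.1162) (26, 75) (21.8777, 75)]  |A|=155.6664
8. canonical 5-gon: [(15.1309, 65.4967) (15.9143, 61.4486) (26, 53.1162) (26, 75) (21.8777, 75)]
9. shoelace: 155.6664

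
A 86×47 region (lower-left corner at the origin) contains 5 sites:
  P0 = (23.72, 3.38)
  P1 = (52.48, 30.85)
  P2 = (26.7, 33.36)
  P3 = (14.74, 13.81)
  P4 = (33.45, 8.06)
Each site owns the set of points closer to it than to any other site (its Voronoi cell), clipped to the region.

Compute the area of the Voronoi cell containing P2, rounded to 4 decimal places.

1. box [0,86]×[0,47]: [(0, 0) (86, 0) (86, 47) (0, 47)]
2. ⊥bis P2·P0 via (25.21,18.37): [(0, 20.8759) (86, 12.3275) (86, 47) (0, 47)]  |A|=2614.2554
3. ⊥bis P2·P1 via (39.59,32.105): [(0, 20.8759) (38.1277, 17.086) (41.0402, 47) (0, 47)]  |A|=1111.8656
4. ⊥bis P2·P3 via (20.72,23.585): [(0, 36.2608) (30.0272, 17.8912) (38.1277, 17.086) (41.0402, 47) (0, 47)]  |A|=880.8826
5. ⊥bis P2·P4 via (30.075,20.71): [(0, 36.2608) (26.8333, 19.8451) (38.7047, 23.0124) (41.0402, 47) (0, 47)]  |A|=839.9908
6. canonical 5-gon: [(0, 36.2608) (26.8333, 19.8451) (38.7047, 23.0124) (41.0402, 47) (0, 47)]
7. shoelace: 839.9908

Area of P2's cell: 839.9908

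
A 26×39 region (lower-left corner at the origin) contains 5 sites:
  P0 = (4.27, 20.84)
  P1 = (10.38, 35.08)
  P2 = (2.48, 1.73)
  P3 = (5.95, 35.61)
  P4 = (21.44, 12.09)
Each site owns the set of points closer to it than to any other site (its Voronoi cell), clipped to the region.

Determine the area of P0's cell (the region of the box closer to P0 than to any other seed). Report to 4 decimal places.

Area of P0's cell: 223.0634

1. box [0,26]×[0,39]: [(0, 0) (26, 0) (26, 39) (0, 39)]
2. ⊥bis P0·P1 via (7.325,27.96): [(0, 31.103) (0, 0) (26, 0) (26, 19.9471)]  |A|=663.6503
3. ⊥bis P0·P2 via (3.375,11.285): [(0, 31.103) (0, 11.6011) (26, 9.1658) (26, 19.9471)]  |A|=393.6808
4. ⊥bis P0·P3 via (5.11,28.225): [(7.2836, 27.9778) (0, 28.8062) (0, 11.6011) (26, 9.1658) (26, 19.9471)]  |A|=385.3165
5. ⊥bis P0·P4 via (12.855,16.465): [(16.6697, 23.9505) (7.2836, 27.9778) (0, 28.8062) (0, 11.6011) (9.9036, 10.6735)]  |A|=223.0634
6. canonical 5-gon: [(16.6697, 23.9505) (7.2836, 27.9778) (0, 28.8062) (0, 11.6011) (9.9036, 10.6735)]
7. shoelace: 223.0634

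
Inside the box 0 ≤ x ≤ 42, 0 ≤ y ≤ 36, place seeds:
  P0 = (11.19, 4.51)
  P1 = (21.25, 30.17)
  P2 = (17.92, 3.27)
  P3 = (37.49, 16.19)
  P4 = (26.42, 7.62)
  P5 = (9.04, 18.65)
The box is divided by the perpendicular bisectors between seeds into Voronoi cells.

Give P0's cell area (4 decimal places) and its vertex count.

1. box [0,42]×[0,36]: [(0, 0) (42, 0) (42, 36) (0, 36)]
2. ⊥bis P0·P1 via (16.22,17.34): [(0, 23.699) (0, 0) (42, 0) (42, 7.233)]  |A|=649.5721
3. ⊥bis P0·P2 via (14.555,3.89): [(16.9784, 17.0427) (0, 23.699) (0, 0) (13.8383, 0)]  |A|=319.1063
4. ⊥bis P0·P3 via (24.34,10.35): [(16.9784, 17.0427) (0, 23.699) (0, 0) (13.8383, 0)]  |A|=319.1063
5. ⊥bis P0·P4 via (18.805,6.065): [(16.7815, 15.9742) (16.5272, 17.2196) (0, 23.699) (0, 0) (13.8383, 0)]  |A|=318.8478
6. ⊥bis P0·P5 via (10.115,11.58): [(16.1407, 12.4962) (0, 10.042) (0, 0) (13.8383, 0)]  |A|=167.5054
7. canonical 4-gon: [(16.1407, 12.4962) (0, 10.042) (0, 0) (13.8383, 0)]
8. shoelace: 167.5054

Area of P0's cell: 167.5054 (4 vertices)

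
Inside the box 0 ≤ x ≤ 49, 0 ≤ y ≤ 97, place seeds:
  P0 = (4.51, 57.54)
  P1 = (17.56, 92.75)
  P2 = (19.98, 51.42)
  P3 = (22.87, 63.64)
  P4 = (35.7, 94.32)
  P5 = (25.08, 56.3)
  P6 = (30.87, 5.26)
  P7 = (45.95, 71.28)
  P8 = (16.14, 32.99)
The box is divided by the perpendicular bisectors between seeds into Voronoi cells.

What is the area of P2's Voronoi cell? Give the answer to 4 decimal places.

Area of P2's cell: 270.9133

1. box [0,49]×[0,97]: [(0, 0) (49, 0) (49, 97) (0, 97)]
2. ⊥bis P2·P0 via (12.245,54.48): [(0, 23.5274) (0, 0) (49, 0) (49, 97) (29.0661, 97)]  |A|=3685.2185
3. ⊥bis P2·P1 via (18.77,72.085): [(19.22, 72.1114) (0, 23.5274) (0, 0) (49, 0) (49, 73.8551)]  |A|=3092.5269
4. ⊥bis P2·P3 via (21.425,57.53): [(14.1338, 59.2544) (0, 23.5274) (0, 0) (49, 0) (49, 51.0086)]  |A|=2507.2356
5. ⊥bis P2·P4 via (27.84,72.87): [(14.1338, 59.2544) (0, 23.5274) (0, 0) (49, 0) (49, 51.0086)]  |A|=2507.2356
6. ⊥bis P2·P5 via (22.53,53.86): [(18.3144, 58.2656) (14.1338, 59.2544) (0, 23.5274) (0, 0) (49, 0) (49, 26.1967)]  |A|=2126.5516
7. ⊥bis P2·P6 via (25.425,28.34): [(42.9851, 32.4828) (18.3144, 58.2656) (14.1338, 59.2544) (0, 23.5274) (0, 22.3418)]  |A|=771.7573
8. ⊥bis P2·P7 via (32.965,61.35): [(42.9851, 32.4828) (18.3144, 58.2656) (14.1338, 59.2544) (0, 23.5274) (0, 22.3418)]  |A|=771.7573
9. ⊥bis P2·P8 via (18.06,42.205): [(37.5724, 38.1395) (18.3144, 58.2656) (14.1338, 59.2544) (8.2016, 44.2591)]  |A|=270.9133
10. canonical 4-gon: [(37.5724, 38.1395) (18.3144, 58.2656) (14.1338, 59.2544) (8.2016, 44.2591)]
11. shoelace: 270.9133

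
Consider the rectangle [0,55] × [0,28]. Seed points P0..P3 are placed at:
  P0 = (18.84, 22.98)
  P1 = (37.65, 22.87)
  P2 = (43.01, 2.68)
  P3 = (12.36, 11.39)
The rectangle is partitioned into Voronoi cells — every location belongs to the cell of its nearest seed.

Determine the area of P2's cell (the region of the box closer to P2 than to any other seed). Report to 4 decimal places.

1. box [0,55]×[0,28]: [(0, 0) (55, 0) (55, 28) (0, 28)]
2. ⊥bis P2·P0 via (30.925,12.83): [(20.1493, 0) (55, 0) (55, 28) (43.666, 28)]  |A|=646.5854
3. ⊥bis P2·P1 via (40.33,12.775): [(28.1668, 9.5459) (20.1493, 0) (55, 0) (55, 16.6696)]  |A|=389.9904
4. ⊥bis P2·P3 via (27.685,7.035): [(28.4175, 9.6125) (25.6858, 0) (55, 0) (55, 16.6696)]  |A|=362.4507
5. canonical 4-gon: [(28.4175, 9.6125) (25.6858, 0) (55, 0) (55, 16.6696)]
6. shoelace: 362.4507

Area of P2's cell: 362.4507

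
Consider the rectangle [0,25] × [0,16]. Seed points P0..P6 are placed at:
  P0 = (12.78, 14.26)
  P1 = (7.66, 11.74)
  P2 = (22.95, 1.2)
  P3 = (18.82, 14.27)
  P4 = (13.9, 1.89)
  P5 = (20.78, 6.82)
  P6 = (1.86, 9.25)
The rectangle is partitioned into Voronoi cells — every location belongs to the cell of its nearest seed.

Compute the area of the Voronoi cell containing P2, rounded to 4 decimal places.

1. box [0,25]×[0,16]: [(0, 0) (25, 0) (25, 16) (0, 16)]
2. ⊥bis P2·P0 via (17.865,7.73): [(7.9384, 0) (25, 0) (25, 13.2861)]  |A|=113.3414
3. ⊥bis P2·P1 via (15.305,6.47): [(14.2134, 4.8864) (10.845, 0) (25, 0) (25, 13.2861)]  |A|=106.24
4. ⊥bis P2·P3 via (20.885,7.735): [(15.8135, 6.1324) (14.2134, 4.8864) (10.845, 0) (25, 0) (25, 9.0353)]  |A|=86.7148
5. ⊥bis P2·P4 via (18.425,1.545): [(18.8479, 7.0913) (18.3072, 0) (25, 0) (25, 9.0353)]  |A|=51.5235
6. ⊥bis P2·P5 via (21.865,4.01): [(18.5143, 2.7162) (18.3072, 0) (25, 0) (25, 5.2205)]  |A|=26.0188
7. ⊥bis P2·P6 via (12.405,5.225): [(18.5143, 2.7162) (18.3072, 0) (25, 0) (25, 5.2205)]  |A|=26.0188
8. canonical 4-gon: [(18.5143, 2.7162) (18.3072, 0) (25, 0) (25, 5.2205)]
9. shoelace: 26.0188

Area of P2's cell: 26.0188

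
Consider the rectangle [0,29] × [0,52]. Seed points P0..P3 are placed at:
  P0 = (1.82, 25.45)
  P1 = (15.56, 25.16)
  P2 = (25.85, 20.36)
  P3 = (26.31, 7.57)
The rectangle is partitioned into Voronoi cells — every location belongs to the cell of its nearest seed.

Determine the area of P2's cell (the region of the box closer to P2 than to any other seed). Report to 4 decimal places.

Area of P2's cell: 166.2379

1. box [0,29]×[0,52]: [(0, 0) (29, 0) (29, 52) (0, 52)]
2. ⊥bis P2·P0 via (13.835,22.905): [(8.9833, 0) (29, 0) (29, 52) (19.9979, 52)]  |A|=754.4899
3. ⊥bis P2·P1 via (20.705,22.76): [(10.0881, 0) (29, 0) (29, 40.5424)]  |A|=383.3672
4. ⊥bis P2·P3 via (26.08,13.965): [(16.4407, 13.6183) (29, 14.07) (29, 40.5424)]  |A|=166.2379
5. canonical 3-gon: [(16.4407, 13.6183) (29, 14.07) (29, 40.5424)]
6. shoelace: 166.2379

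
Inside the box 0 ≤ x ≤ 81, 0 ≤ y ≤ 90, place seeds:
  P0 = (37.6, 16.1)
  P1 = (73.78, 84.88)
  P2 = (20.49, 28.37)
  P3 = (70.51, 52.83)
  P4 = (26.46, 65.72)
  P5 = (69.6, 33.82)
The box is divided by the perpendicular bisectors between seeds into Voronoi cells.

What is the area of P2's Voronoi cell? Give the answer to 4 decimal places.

Area of P2's cell: 1414.3426

1. box [0,81]×[0,90]: [(0, 0) (81, 0) (81, 90) (0, 90)]
2. ⊥bis P2·P0 via (29.045,22.235): [(0, 0) (13.0997, 0) (77.6409, 90) (0, 90)]  |A|=4083.3305
3. ⊥bis P2·P1 via (47.135,56.625): [(0, 0) (13.0997, 0) (51.0556, 52.9278) (11.7433, 90) (0, 90)]  |A|=2861.8469
4. ⊥bis P2·P3 via (45.5,40.6): [(0, 0) (13.0997, 0) (44.1681, 43.3236) (29.5584, 73.2) (11.7433, 90) (0, 90)]  |A|=2688.8036
5. ⊥bis P2·P4 via (23.475,47.045): [(0, 50.7972) (0, 0) (13.0997, 0) (44.1681, 43.3236) (43.9486, 43.7725)]  |A|=1414.6671
6. ⊥bis P2·P5 via (45.045,31.095): [(43.6325, 43.823) (0, 50.7972) (0, 0) (13.0997, 0) (43.7523, 42.7437)]  |A|=1414.3426
7. canonical 5-gon: [(43.6325, 43.823) (0, 50.7972) (0, 0) (13.0997, 0) (43.7523, 42.7437)]
8. shoelace: 1414.3426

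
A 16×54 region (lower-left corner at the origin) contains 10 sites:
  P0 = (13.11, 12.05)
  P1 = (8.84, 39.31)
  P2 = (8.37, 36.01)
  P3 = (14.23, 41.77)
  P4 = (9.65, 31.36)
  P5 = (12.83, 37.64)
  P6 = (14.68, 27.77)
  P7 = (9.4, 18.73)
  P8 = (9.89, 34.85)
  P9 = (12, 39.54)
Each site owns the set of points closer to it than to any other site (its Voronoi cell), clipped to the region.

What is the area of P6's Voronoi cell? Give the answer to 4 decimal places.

1. box [0,16]×[0,54]: [(0, 0) (16, 0) (16, 54) (0, 54)]
2. ⊥bis P6·P0 via (13.895,19.91): [(0, 21.2977) (16, 19.6998) (16, 54) (0, 54)]  |A|=536.02
3. ⊥bis P6·P1 via (11.76,33.54): [(0, 27.5887) (0, 21.2977) (16, 19.6998) (16, 35.6857)]  |A|=178.2151
4. ⊥bis P6·P2 via (11.525,31.89): [(0, 23.0644) (0, 21.2977) (16, 19.6998) (16, 35.3169)]  |A|=139.0702
5. ⊥bis P6·P3 via (14.455,34.77): [(15.3223, 34.7979) (0, 23.0644) (0, 21.2977) (16, 19.6998) (16, 34.8197)]  |A|=138.9017
6. ⊥bis P6·P4 via (12.165,29.565): [(15.9134, 34.8169) (5.8477, 20.7137) (16, 19.6998) (16, 34.8197)]  |A|=77.348
7. ⊥bis P6·P5 via (13.755,32.705): [(14.5066, 32.8459) (5.8477, 20.7137) (16, 19.6998) (16, 33.1258)]  |A|=75.9998
8. ⊥bis P6·P7 via (12.04,23.25): [(14.5066, 32.8459) (8.9472, 25.0564) (16, 20.9371) (16, 33.1258)]  |A|=48.0207
9. ⊥bis P6·P8 via (12.285,31.31): [(14.5738, 32.8585) (14.4613, 32.7824) (8.9472, 25.0564) (16, 20.9371) (16, 33.1258)]  |A|=48.0189
10. ⊥bis P6·P9 via (13.34,33.655): [(14.5738, 32.8585) (14.4613, 32.7824) (8.9472, 25.0564) (16, 20.9371) (16, 33.1258)]  |A|=48.0189
11. canonical 5-gon: [(14.5738, 32.8585) (14.4613, 32.7824) (8.9472, 25.0564) (16, 20.9371) (16, 33.1258)]
12. shoelace: 48.0189

Area of P6's cell: 48.0189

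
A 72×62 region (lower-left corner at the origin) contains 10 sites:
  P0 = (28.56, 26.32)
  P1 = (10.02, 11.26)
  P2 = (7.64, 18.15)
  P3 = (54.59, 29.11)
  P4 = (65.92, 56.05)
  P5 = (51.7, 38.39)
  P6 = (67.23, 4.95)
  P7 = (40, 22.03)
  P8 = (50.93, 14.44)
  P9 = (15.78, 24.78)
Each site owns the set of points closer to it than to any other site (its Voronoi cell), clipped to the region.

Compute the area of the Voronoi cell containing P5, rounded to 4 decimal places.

1. box [0,72]×[0,62]: [(0, 0) (72, 0) (72, 62) (0, 62)]
2. ⊥bis P5·P0 via (40.13,32.355): [(57.0066, 0) (72, 0) (72, 62) (24.6669, 62)]  |A|=1932.1197
3. ⊥bis P5·P1 via (30.86,24.825): [(57.0066, 0) (72, 0) (72, 62) (24.6669, 62)]  |A|=1932.1197
4. ⊥bis P5·P2 via (29.67,28.27): [(57.0066, 0) (72, 0) (72, 62) (24.6669, 62)]  |A|=1932.1197
5. ⊥bis P5·P3 via (53.145,33.75): [(41.3228, 30.0683) (72, 39.6219) (72, 62) (24.6669, 62)]  |A|=1098.9623
6. ⊥bis P5·P4 via (58.81,47.22): [(41.3228, 30.0683) (69.2931, 38.7789) (40.4545, 62) (24.6669, 62)]  |A|=702.4144
7. ⊥bis P5·P6 via (59.465,21.67): [(41.3228, 30.0683) (69.2931, 38.7789) (40.4545, 62) (24.6669, 62)]  |A|=702.4144
8. ⊥bis P5·P7 via (45.85,30.21): [(38.5113, 35.4584) (44.6147, 31.0935) (69.2931, 38.7789) (40.4545, 62) (24.6669, 62)]  |A|=692.1015
9. ⊥bis P5·P8 via (51.315,26.415): [(38.5113, 35.4584) (44.6147, 31.0935) (69.2931, 38.7789) (40.4545, 62) (24.6669, 62)]  |A|=692.1015
10. ⊥bis P5·P9 via (33.74,31.585): [(38.5113, 35.4584) (44.6147, 31.0935) (69.2931, 38.7789) (40.4545, 62) (24.6669, 62)]  |A|=692.1015
11. canonical 5-gon: [(38.5113, 35.4584) (44.6147, 31.0935) (69.2931, 38.7789) (40.4545, 62) (24.6669, 62)]
12. shoelace: 692.1015

Area of P5's cell: 692.1015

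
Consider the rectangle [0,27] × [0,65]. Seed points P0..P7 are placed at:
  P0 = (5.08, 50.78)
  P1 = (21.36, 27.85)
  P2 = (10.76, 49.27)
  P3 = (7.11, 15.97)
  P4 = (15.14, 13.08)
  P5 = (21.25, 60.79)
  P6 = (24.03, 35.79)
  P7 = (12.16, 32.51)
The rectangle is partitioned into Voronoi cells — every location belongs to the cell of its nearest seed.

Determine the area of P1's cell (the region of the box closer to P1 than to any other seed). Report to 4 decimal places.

Area of P1's cell: 148.8460

1. box [0,27]×[0,65]: [(0, 0) (27, 0) (27, 65) (0, 65)]
2. ⊥bis P1·P0 via (13.22,39.315): [(0, 29.929) (0, 0) (27, 0) (27, 49.0986)]  |A|=1066.8725
3. ⊥bis P1·P2 via (16.06,38.56): [(3.1773, 32.1848) (0, 29.929) (0, 0) (27, 0) (27, 43.9738)]  |A|=1005.8291
4. ⊥bis P1·P3 via (14.235,21.91): [(4.9413, 33.0577) (27, 6.5984) (27, 43.9738)]  |A|=412.2261
5. ⊥bis P1·P4 via (18.25,20.465): [(4.9413, 33.0577) (13.9192, 22.2888) (27, 16.7802) (27, 43.9738)]  |A|=345.6336
6. ⊥bis P1·P5 via (21.305,44.32): [(4.9413, 33.0577) (13.9192, 22.2888) (27, 16.7802) (27, 43.9738)]  |A|=345.6336
7. ⊥bis P1·P6 via (22.695,31.82): [(10.6351, 35.8754) (4.9413, 33.0577) (13.9192, 22.2888) (27, 16.7802) (27, 30.3723)]  |A|=234.3402
8. ⊥bis P1·P7 via (16.76,30.18): [(18.3336, 33.2866) (13.1999, 23.1516) (13.9192, 22.2888) (27, 16.7802) (27, 30.3723)]  |A|=148.846
9. canonical 5-gon: [(18.3336, 33.2866) (13.1999, 23.1516) (13.9192, 22.2888) (27, 16.7802) (27, 30.3723)]
10. shoelace: 148.846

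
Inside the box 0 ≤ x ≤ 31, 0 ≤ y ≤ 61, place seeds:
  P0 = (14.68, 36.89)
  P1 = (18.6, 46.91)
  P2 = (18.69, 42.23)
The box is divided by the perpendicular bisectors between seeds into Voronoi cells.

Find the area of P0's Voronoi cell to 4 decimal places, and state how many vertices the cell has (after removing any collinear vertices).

Area of P0's cell: 1235.1270 (5 vertices)

1. box [0,31]×[0,61]: [(0, 0) (31, 0) (31, 61) (0, 61)]
2. ⊥bis P0·P1 via (16.64,41.9): [(0, 48.4099) (0, 0) (31, 0) (31, 36.2821)]  |A|=1312.7256
3. ⊥bis P0·P2 via (16.685,39.56): [(10.2289, 44.4082) (0, 48.4099) (0, 0) (31, 0) (31, 28.8103)]  |A|=1235.127
4. canonical 5-gon: [(10.2289, 44.4082) (0, 48.4099) (0, 0) (31, 0) (31, 28.8103)]
5. shoelace: 1235.127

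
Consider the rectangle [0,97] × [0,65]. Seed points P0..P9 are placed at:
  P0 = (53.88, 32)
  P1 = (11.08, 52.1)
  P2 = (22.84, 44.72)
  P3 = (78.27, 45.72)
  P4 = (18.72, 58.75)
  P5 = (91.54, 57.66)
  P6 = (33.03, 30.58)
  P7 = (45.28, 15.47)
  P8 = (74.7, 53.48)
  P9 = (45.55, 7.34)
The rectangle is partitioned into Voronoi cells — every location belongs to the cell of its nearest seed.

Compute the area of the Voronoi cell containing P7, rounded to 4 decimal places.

1. box [0,97]×[0,65]: [(0, 0) (97, 0) (97, 65) (0, 65)]
2. ⊥bis P7·P0 via (49.58,23.735): [(0, 49.5298) (0, 0) (95.2009, 0)]  |A|=2357.6401
3. ⊥bis P7·P1 via (28.18,33.785): [(28.9254, 34.4809) (0, 7.4744) (0, 0) (95.2009, 0)]  |A|=1749.4069
4. ⊥bis P7·P2 via (34.06,30.095): [(35.3917, 31.1167) (0, 3.9649) (0, 0) (95.2009, 0)]  |A|=1551.3292
5. ⊥bis P7·P3 via (61.775,30.595): [(84.9284, 5.3444) (35.3917, 31.1167) (0, 3.9649) (0, 0) (89.8289, 0)]  |A|=1536.9741
6. ⊥bis P7·P4 via (32,37.11): [(84.9284, 5.3444) (35.3917, 31.1167) (0, 3.9649) (0, 0) (89.8289, 0)]  |A|=1536.9741
7. ⊥bis P7·P5 via (68.41,36.565): [(84.9284, 5.3444) (35.3917, 31.1167) (0, 3.9649) (0, 0) (89.8289, 0)]  |A|=1536.9741
8. ⊥bis P7·P6 via (39.155,23.025): [(84.9284, 5.3444) (43.7634, 26.7612) (10.7544, 0) (89.8289, 0)]  |A|=1115.5882
9. ⊥bis P7·P8 via (59.99,34.475): [(84.9284, 5.3444) (43.7634, 26.7612) (10.7544, 0) (89.8289, 0)]  |A|=1115.5882
10. ⊥bis P7·P9 via (45.415,11.405): [(71.6075, 12.2749) (43.7634, 26.7612) (23.9425, 10.6919)]  |A|=367.2826
11. canonical 3-gon: [(71.6075, 12.2749) (43.7634, 26.7612) (23.9425, 10.6919)]
12. shoelace: 367.2826

Area of P7's cell: 367.2826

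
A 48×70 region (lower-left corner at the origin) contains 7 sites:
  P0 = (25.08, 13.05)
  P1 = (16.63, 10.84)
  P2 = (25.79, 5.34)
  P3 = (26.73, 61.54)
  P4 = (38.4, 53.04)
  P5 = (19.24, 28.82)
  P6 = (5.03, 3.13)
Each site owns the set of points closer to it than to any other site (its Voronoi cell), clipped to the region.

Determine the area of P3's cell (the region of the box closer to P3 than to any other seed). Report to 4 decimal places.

Area of P3's cell: 753.2750

1. box [0,48]×[0,70]: [(0, 0) (48, 0) (48, 70) (0, 70)]
2. ⊥bis P3·P0 via (25.905,37.295): [(0, 38.1765) (48, 36.5432) (48, 70) (0, 70)]  |A|=1566.7285
3. ⊥bis P3·P1 via (21.68,36.19): [(0, 40.5089) (14.1201, 37.696) (48, 36.5432) (48, 70) (0, 70)]  |A|=1550.2616
4. ⊥bis P3·P2 via (26.26,33.44): [(0, 40.5089) (14.1201, 37.696) (48, 36.5432) (48, 70) (0, 70)]  |A|=1550.2616
5. ⊥bis P3·P4 via (32.565,57.29): [(0, 40.5089) (14.1201, 37.696) (18.1925, 37.5574) (41.8225, 70) (0, 70)]  |A|=951.4226
6. ⊥bis P3·P5 via (22.985,45.18): [(0, 50.4415) (23.636, 45.031) (41.8225, 70) (0, 70)]  |A|=753.275
7. ⊥bis P3·P6 via (15.88,32.335): [(0, 50.4415) (23.636, 45.031) (41.8225, 70) (0, 70)]  |A|=753.275
8. canonical 4-gon: [(0, 50.4415) (23.636, 45.031) (41.8225, 70) (0, 70)]
9. shoelace: 753.275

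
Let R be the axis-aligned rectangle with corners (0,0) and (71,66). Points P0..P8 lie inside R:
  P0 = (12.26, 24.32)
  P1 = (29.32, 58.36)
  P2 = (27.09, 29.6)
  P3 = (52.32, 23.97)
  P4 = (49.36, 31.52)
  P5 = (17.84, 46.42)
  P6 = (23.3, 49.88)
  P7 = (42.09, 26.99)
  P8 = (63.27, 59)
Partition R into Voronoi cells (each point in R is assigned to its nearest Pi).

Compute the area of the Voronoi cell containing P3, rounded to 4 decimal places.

Area of P3's cell: 832.9843

1. box [0,71]×[0,66]: [(0, 0) (71, 0) (71, 66) (0, 66)]
2. ⊥bis P3·P0 via (32.29,24.145): [(32.079, 0) (71, 0) (71, 66) (32.6557, 66)]  |A|=2549.7539
3. ⊥bis P3·P1 via (40.82,41.165): [(32.3894, 35.5266) (32.079, 0) (71, 0) (71, 61.3494)]  |A|=1875.732
4. ⊥bis P3·P2 via (39.705,26.785): [(43.2812, 42.811) (33.728, 0) (71, 0) (71, 61.3494)]  |A|=1648.0926
5. ⊥bis P3·P4 via (50.84,27.745): [(38.8722, 23.053) (33.728, 0) (71, 0) (71, 35.6488)]  |A|=1002.2738
6. ⊥bis P3·P5 via (35.08,35.195): [(38.8722, 23.053) (33.728, 0) (71, 0) (71, 35.6488)]  |A|=1002.2738
7. ⊥bis P3·P6 via (37.81,36.925): [(38.8722, 23.053) (33.728, 0) (71, 0) (71, 35.6488)]  |A|=1002.2738
8. ⊥bis P3·P7 via (47.205,25.48): [(47.4854, 26.4298) (39.683, 0) (71, 0) (71, 35.6488)]  |A|=832.9843
9. ⊥bis P3·P8 via (57.795,41.485): [(47.4854, 26.4298) (39.683, 0) (71, 0) (71, 35.6488)]  |A|=832.9843
10. canonical 4-gon: [(47.4854, 26.4298) (39.683, 0) (71, 0) (71, 35.6488)]
11. shoelace: 832.9843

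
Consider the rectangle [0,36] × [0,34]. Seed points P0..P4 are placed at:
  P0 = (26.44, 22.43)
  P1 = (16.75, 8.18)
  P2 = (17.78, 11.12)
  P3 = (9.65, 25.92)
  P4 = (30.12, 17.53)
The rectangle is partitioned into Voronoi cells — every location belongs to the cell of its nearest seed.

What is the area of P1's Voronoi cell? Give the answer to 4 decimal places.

1. box [0,36]×[0,34]: [(0, 0) (36, 0) (36, 34) (0, 34)]
2. ⊥bis P1·P0 via (21.595,15.305): [(0, 29.9896) (0, 0) (36, 0) (36, 5.5096)]  |A|=638.9856
3. ⊥bis P1·P2 via (17.265,9.65): [(0, 15.6986) (0, 0) (36, 0) (36, 3.0864)]  |A|=338.13
4. ⊥bis P1·P3 via (13.2,17.05): [(5.2382, 13.8635) (0, 11.767) (0, 0) (36, 0) (36, 3.0864)]  |A|=327.8328
5. ⊥bis P1·P4 via (23.435,12.855): [(28.4059, 5.7469) (5.2382, 13.8635) (0, 11.767) (0, 0) (32.4248, 0)]  |A|=305.8406
6. canonical 5-gon: [(28.4059, 5.7469) (5.2382, 13.8635) (0, 11.767) (0, 0) (32.4248, 0)]
7. shoelace: 305.8406

Area of P1's cell: 305.8406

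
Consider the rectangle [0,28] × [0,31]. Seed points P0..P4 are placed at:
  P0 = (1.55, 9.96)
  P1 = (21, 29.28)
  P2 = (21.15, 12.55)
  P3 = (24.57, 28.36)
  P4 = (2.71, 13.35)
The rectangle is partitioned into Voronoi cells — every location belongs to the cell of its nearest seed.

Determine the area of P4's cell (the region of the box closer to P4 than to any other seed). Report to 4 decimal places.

1. box [0,28]×[0,31]: [(0, 0) (28, 0) (28, 31) (0, 31)]
2. ⊥bis P4·P0 via (2.13,11.655): [(0, 12.3838) (28, 2.8027) (28, 31) (0, 31)]  |A|=655.3879
3. ⊥bis P4·P1 via (11.855,21.315): [(0, 12.3838) (27.9695, 2.8132) (3.4197, 31) (0, 31)]  |A|=308.5372
4. ⊥bis P4·P2 via (11.93,12.95): [(0, 12.3838) (11.7313, 8.3696) (12.2721, 20.8361) (3.4197, 31) (0, 31)]  |A|=205.818
5. ⊥bis P4·P3 via (13.64,20.855): [(0, 12.3838) (11.7313, 8.3696) (12.2721, 20.8361) (3.4197, 31) (0, 31)]  |A|=205.818
6. canonical 5-gon: [(0, 12.3838) (11.7313, 8.3696) (12.2721, 20.8361) (3.4197, 31) (0, 31)]
7. shoelace: 205.818

Area of P4's cell: 205.8180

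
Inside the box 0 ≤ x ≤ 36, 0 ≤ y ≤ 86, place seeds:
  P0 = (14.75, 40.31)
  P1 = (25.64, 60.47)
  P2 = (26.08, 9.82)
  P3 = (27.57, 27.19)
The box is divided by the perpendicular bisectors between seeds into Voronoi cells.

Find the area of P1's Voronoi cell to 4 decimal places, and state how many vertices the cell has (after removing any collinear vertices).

Area of P1's cell: 1233.9569 (5 vertices)

1. box [0,36]×[0,86]: [(0, 0) (36, 0) (36, 86) (0, 86)]
2. ⊥bis P1·P0 via (20.195,50.39): [(0, 61.2989) (36, 41.8525) (36, 86) (0, 86)]  |A|=1239.2751
3. ⊥bis P1·P2 via (25.86,35.145): [(0, 61.2989) (36, 41.8525) (36, 86) (0, 86)]  |A|=1239.2751
4. ⊥bis P1·P3 via (26.605,43.83): [(0, 61.2989) (31.7832, 44.1303) (36, 44.3748) (36, 86) (0, 86)]  |A|=1233.9569
5. canonical 5-gon: [(0, 61.2989) (31.7832, 44.1303) (36, 44.3748) (36, 86) (0, 86)]
6. shoelace: 1233.9569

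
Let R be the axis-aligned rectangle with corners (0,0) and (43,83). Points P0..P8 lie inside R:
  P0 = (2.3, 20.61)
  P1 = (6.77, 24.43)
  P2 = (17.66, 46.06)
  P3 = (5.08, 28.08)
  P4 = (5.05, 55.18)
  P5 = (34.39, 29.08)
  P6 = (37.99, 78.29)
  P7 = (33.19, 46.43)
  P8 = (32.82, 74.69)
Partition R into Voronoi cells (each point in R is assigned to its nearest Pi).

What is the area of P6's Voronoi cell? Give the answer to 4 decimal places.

1. box [0,43]×[0,83]: [(0, 0) (43, 0) (43, 83) (0, 83)]
2. ⊥bis P6·P0 via (20.145,49.45): [(0, 61.9149) (43, 35.3083) (43, 83) (0, 83)]  |A|=1478.702
3. ⊥bis P6·P1 via (22.38,51.36): [(0, 64.3326) (43, 39.4076) (43, 83) (0, 83)]  |A|=1338.586
4. ⊥bis P6·P2 via (27.825,62.175): [(0, 79.7264) (43, 52.6029) (43, 83) (0, 83)]  |A|=723.9189
5. ⊥bis P6·P3 via (21.535,53.185): [(0, 79.7264) (43, 52.6029) (43, 83) (0, 83)]  |A|=723.9189
6. ⊥bis P6·P4 via (21.52,66.735): [(22.2536, 65.6893) (43, 52.6029) (43, 83) (10.1088, 83)]  |A|=599.9989
7. ⊥bis P6·P5 via (36.19,53.685): [(22.2536, 65.6893) (41.9529, 53.2634) (43, 53.1868) (43, 83) (10.1088, 83)]  |A|=599.6933
8. ⊥bis P6·P7 via (35.59,62.36): [(22.2536, 65.6893) (25.0031, 63.955) (43, 61.2436) (43, 83) (10.1088, 83)]  |A|=522.246
9. ⊥bis P6·P8 via (35.405,76.49): [(43, 65.5827) (43, 83) (30.8719, 83)]  |A|=105.6189
10. canonical 3-gon: [(43, 65.5827) (43, 83) (30.8719, 83)]
11. shoelace: 105.6189

Area of P6's cell: 105.6189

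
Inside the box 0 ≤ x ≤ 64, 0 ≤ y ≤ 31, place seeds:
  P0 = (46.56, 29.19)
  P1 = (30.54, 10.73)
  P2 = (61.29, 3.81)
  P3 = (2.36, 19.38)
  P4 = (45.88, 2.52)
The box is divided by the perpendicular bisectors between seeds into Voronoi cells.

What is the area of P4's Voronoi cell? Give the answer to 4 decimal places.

1. box [0,64]×[0,31]: [(0, 0) (64, 0) (64, 31) (0, 31)]
2. ⊥bis P4·P0 via (46.22,15.855): [(0, 17.0335) (0, 0) (64, 0) (64, 15.4017)]  |A|=1037.9241
3. ⊥bis P4·P1 via (38.21,6.625): [(43.1912, 15.9322) (34.6643, 0) (64, 0) (64, 15.4017)]  |A|=393.9363
4. ⊥bis P4·P2 via (53.585,3.165): [(52.5362, 15.694) (43.1912, 15.9322) (34.6643, 0) (53.8499, 0)]  |A|=226.0081
5. ⊥bis P4·P3 via (24.12,10.95): [(52.5362, 15.694) (43.1912, 15.9322) (34.6643, 0) (53.8499, 0)]  |A|=226.0081
6. canonical 4-gon: [(52.5362, 15.694) (43.1912, 15.9322) (34.6643, 0) (53.8499, 0)]
7. shoelace: 226.0081

Area of P4's cell: 226.0081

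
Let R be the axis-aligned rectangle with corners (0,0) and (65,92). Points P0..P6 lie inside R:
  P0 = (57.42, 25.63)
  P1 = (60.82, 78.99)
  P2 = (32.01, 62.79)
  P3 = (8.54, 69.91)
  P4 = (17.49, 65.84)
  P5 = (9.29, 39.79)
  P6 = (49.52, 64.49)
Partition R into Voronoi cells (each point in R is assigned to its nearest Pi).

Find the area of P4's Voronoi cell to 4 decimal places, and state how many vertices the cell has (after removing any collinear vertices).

Area of P4's cell: 450.3058 (4 vertices)

1. box [0,65]×[0,92]: [(0, 0) (65, 0) (65, 92) (0, 92)]
2. ⊥bis P4·P0 via (37.455,45.735): [(0, 8.5408) (65, 73.0882) (65, 92) (0, 92)]  |A|=3327.0572
3. ⊥bis P4·P1 via (39.155,72.415): [(0, 8.5408) (44.9832, 53.2108) (33.2112, 92) (0, 92)]  |A|=2521.2497
4. ⊥bis P4·P2 via (24.75,64.315): [(0, 8.5408) (16.4698, 24.896) (30.5654, 92) (0, 92)]  |A|=1712.8094
5. ⊥bis P4·P3 via (13.015,67.875): [(0, 39.2548) (0, 8.5408) (16.4698, 24.896) (30.5654, 92) (23.9858, 92)]  |A|=1080.2411
6. ⊥bis P4·P5 via (13.39,52.815): [(7.071, 54.8041) (21.7796, 50.1741) (30.5654, 92) (23.9858, 92)]  |A|=450.3058
7. ⊥bis P4·P6 via (33.505,65.165): [(7.071, 54.8041) (21.7796, 50.1741) (30.5654, 92) (23.9858, 92)]  |A|=450.3058
8. canonical 4-gon: [(7.071, 54.8041) (21.7796, 50.1741) (30.5654, 92) (23.9858, 92)]
9. shoelace: 450.3058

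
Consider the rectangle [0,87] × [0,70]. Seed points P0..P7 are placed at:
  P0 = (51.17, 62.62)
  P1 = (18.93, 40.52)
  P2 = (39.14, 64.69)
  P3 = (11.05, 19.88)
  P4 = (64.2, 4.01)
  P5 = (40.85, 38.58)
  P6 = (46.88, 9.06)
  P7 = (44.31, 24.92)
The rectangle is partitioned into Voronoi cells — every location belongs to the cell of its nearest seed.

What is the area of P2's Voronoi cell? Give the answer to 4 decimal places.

Area of P2's cell: 470.0521

1. box [0,87]×[0,70]: [(0, 0) (87, 0) (87, 70) (0, 70)]
2. ⊥bis P2·P0 via (45.155,63.655): [(0, 0) (34.2019, 0) (46.2468, 70) (0, 70)]  |A|=2815.7037
3. ⊥bis P2·P1 via (29.035,52.605): [(41.4652, 42.2114) (46.2468, 70) (8.2316, 70)]  |A|=528.1954
4. ⊥bis P2·P3 via (25.095,42.285): [(41.4652, 42.2114) (46.2468, 70) (8.2316, 70)]  |A|=528.1954
5. ⊥bis P2·P4 via (51.67,34.35): [(41.4652, 42.2114) (46.2468, 70) (8.2316, 70)]  |A|=528.1954
6. ⊥bis P2·P5 via (39.995,51.635): [(30.9069, 51.0398) (43.122, 51.8398) (46.2468, 70) (8.2316, 70)]  |A|=470.0521
7. ⊥bis P2·P6 via (43.01,36.875): [(30.9069, 51.0398) (43.122, 51.8398) (46.2468, 70) (8.2316, 70)]  |A|=470.0521
8. ⊥bis P2·P7 via (41.725,44.805): [(30.9069, 51.0398) (43.122, 51.8398) (46.2468, 70) (8.2316, 70)]  |A|=470.0521
9. canonical 4-gon: [(30.9069, 51.0398) (43.122, 51.8398) (46.2468, 70) (8.2316, 70)]
10. shoelace: 470.0521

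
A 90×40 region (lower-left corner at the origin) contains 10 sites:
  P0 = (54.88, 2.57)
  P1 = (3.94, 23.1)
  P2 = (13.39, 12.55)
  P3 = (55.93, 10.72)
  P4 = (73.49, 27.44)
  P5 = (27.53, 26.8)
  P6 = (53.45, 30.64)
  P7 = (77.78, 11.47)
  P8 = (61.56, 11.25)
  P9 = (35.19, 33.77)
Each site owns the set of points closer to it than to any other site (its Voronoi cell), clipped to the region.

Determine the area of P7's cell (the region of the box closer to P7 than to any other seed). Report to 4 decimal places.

Area of P7's cell: 417.8669

1. box [0,90]×[0,40]: [(0, 0) (90, 0) (90, 40) (0, 40)]
2. ⊥bis P7·P0 via (66.33,7.02): [(69.0583, 0) (90, 0) (90, 40) (53.5124, 40)]  |A|=1148.5852
3. ⊥bis P7·P1 via (40.86,17.285): [(69.0583, 0) (90, 0) (90, 40) (53.5124, 40)]  |A|=1148.5852
4. ⊥bis P7·P2 via (45.585,12.01): [(69.0583, 0) (90, 0) (90, 40) (53.5124, 40)]  |A|=1148.5852
5. ⊥bis P7·P3 via (66.855,11.095): [(67.0593, 5.1435) (69.0583, 0) (90, 0) (90, 40) (65.8628, 40)]  |A|=933.3396
6. ⊥bis P7·P4 via (75.635,19.455): [(66.6509, 17.0416) (67.0593, 5.1435) (69.0583, 0) (90, 0) (90, 23.3139)]  |A|=461.461
7. ⊥bis P7·P5 via (52.655,19.135): [(66.6509, 17.0416) (67.0593, 5.1435) (69.0583, 0) (90, 0) (90, 23.3139)]  |A|=461.461
8. ⊥bis P7·P6 via (65.615,21.055): [(66.6509, 17.0416) (67.0593, 5.1435) (69.0583, 0) (90, 0) (90, 23.3139)]  |A|=461.461
9. ⊥bis P7·P8 via (69.67,11.36): [(69.5823, 17.8291) (69.8241, 0) (90, 0) (90, 23.3139)]  |A|=417.8669
10. ⊥bis P7·P9 via (56.485,22.62): [(69.5823, 17.8291) (69.8241, 0) (90, 0) (90, 23.3139)]  |A|=417.8669
11. canonical 4-gon: [(69.5823, 17.8291) (69.8241, 0) (90, 0) (90, 23.3139)]
12. shoelace: 417.8669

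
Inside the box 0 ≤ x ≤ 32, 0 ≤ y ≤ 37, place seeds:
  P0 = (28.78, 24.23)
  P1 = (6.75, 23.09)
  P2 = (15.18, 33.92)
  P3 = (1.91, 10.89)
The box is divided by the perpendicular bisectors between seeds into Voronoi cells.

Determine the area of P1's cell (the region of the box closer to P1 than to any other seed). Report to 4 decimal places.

Area of P1's cell: 269.2435

1. box [0,32]×[0,37]: [(0, 0) (32, 0) (32, 37) (0, 37)]
2. ⊥bis P1·P0 via (17.765,23.66): [(0, 0) (18.9893, 0) (17.0747, 37) (0, 37)]  |A|=667.1847
3. ⊥bis P1·P2 via (10.965,28.505): [(0, 0) (18.9893, 0) (17.7892, 23.1931) (0.0515, 37) (0, 37)]  |A|=549.6661
4. ⊥bis P1·P3 via (4.33,16.99): [(0, 18.7078) (18.399, 11.4085) (17.7892, 23.1931) (0.0515, 37) (0, 37)]  |A|=269.2435
5. canonical 5-gon: [(0, 18.7078) (18.399, 11.4085) (17.7892, 23.1931) (0.0515, 37) (0, 37)]
6. shoelace: 269.2435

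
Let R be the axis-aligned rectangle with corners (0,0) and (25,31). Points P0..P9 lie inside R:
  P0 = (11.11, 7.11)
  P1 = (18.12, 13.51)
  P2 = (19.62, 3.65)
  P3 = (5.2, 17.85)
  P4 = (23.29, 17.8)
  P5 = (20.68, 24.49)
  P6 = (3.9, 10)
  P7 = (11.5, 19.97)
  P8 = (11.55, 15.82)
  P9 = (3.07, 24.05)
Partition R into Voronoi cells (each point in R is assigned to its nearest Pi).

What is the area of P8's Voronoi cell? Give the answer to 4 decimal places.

1. box [0,25]×[0,31]: [(0, 0) (25, 0) (25, 31) (0, 31)]
2. ⊥bis P8·P0 via (11.33,11.465): [(0, 12.0374) (25, 10.7744) (25, 31) (0, 31)]  |A|=489.8526
3. ⊥bis P8·P1 via (14.835,14.665): [(0, 12.0374) (13.6684, 11.3469) (20.5784, 31) (0, 31)]  |A|=331.8086
4. ⊥bis P8·P2 via (15.585,9.735): [(0, 12.0374) (13.6684, 11.3469) (20.5784, 31) (0, 31)]  |A|=331.8086
5. ⊥bis P8·P3 via (8.375,16.835): [(6.7325, 11.6972) (13.6684, 11.3469) (20.5784, 31) (12.9033, 31)]  |A|=143.4402
6. ⊥bis P8·P4 via (17.42,16.81): [(6.7325, 11.6972) (13.6684, 11.3469) (16.8265, 20.3291) (15.0268, 31) (12.9033, 31)]  |A|=113.8202
7. ⊥bis P8·P5 via (16.115,20.155): [(11.1184, 25.4167) (6.7325, 11.6972) (13.6684, 11.3469) (16.5896, 19.6553)]  |A|=79.4893
8. ⊥bis P8·P6 via (7.725,12.91): [(11.1184, 25.4167) (7.2992, 13.4697) (8.7242, 11.5966) (13.6684, 11.3469) (16.5896, 19.6553)]  |A|=77.6957
9. ⊥bis P8·P7 via (11.525,17.895): [(8.703, 17.861) (7.2992, 13.4697) (8.7242, 11.5966) (13.6684, 11.3469) (15.9896, 17.9488)]  |A|=43.8777
10. ⊥bis P8·P9 via (7.31,19.935): [(8.703, 17.861) (7.2992, 13.4697) (8.7242, 11.5966) (13.6684, 11.3469) (15.9896, 17.9488)]  |A|=43.8777
11. canonical 5-gon: [(8.703, 17.861) (7.2992, 13.4697) (8.7242, 11.5966) (13.6684, 11.3469) (15.9896, 17.9488)]
12. shoelace: 43.8777

Area of P8's cell: 43.8777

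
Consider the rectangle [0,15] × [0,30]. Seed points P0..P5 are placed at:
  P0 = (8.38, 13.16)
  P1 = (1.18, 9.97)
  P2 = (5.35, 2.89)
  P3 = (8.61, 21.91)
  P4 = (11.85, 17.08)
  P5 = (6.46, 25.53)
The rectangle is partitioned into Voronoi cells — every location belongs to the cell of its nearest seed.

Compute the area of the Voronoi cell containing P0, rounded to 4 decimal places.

Area of P0's cell: 86.8965

1. box [0,15]×[0,30]: [(0, 0) (15, 0) (15, 30) (0, 30)]
2. ⊥bis P0·P1 via (4.78,11.565): [(0, 22.3537) (9.9039, 0) (15, 0) (15, 30) (0, 30)]  |A|=339.3051
3. ⊥bis P0·P2 via (6.865,8.025): [(0, 22.3537) (6.2707, 8.2003) (15, 5.6249) (15, 30) (0, 30)]  |A|=293.8598
4. ⊥bis P0·P3 via (8.495,17.535): [(2.06, 17.7041) (6.2707, 8.2003) (15, 5.6249) (15, 17.364)]  |A|=112.0104
5. ⊥bis P0·P4 via (10.115,15.12): [(7.3529, 17.565) (2.06, 17.7041) (6.2707, 8.2003) (15, 5.6249) (15, 10.7958)]  |A|=86.8965
6. ⊥bis P0·P5 via (7.42,19.345): [(7.3529, 17.565) (2.06, 17.7041) (6.2707, 8.2003) (15, 5.6249) (15, 10.7958)]  |A|=86.8965
7. canonical 5-gon: [(7.3529, 17.565) (2.06, 17.7041) (6.2707, 8.2003) (15, 5.6249) (15, 10.7958)]
8. shoelace: 86.8965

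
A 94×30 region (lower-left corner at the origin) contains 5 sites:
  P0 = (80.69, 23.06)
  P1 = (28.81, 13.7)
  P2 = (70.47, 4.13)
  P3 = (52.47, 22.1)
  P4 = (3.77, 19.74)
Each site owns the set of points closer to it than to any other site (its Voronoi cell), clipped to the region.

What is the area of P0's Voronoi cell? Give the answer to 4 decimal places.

1. box [0,94]×[0,30]: [(0, 0) (94, 0) (94, 30) (0, 30)]
2. ⊥bis P0·P1 via (54.75,18.38): [(58.0661, 0) (94, 0) (94, 30) (52.6536, 30)]  |A|=1159.2058
3. ⊥bis P0·P2 via (75.58,13.595): [(53.4586, 25.538) (94, 3.6503) (94, 30) (52.6536, 30)]  |A|=626.3703
4. ⊥bis P0·P3 via (66.58,22.58): [(66.723, 18.3768) (94, 3.6503) (94, 30) (66.3276, 30)]  |A|=520.1916
5. ⊥bis P0·P4 via (42.23,21.4): [(66.723, 18.3768) (94, 3.6503) (94, 30) (66.3276, 30)]  |A|=520.1916
6. canonical 4-gon: [(66.723, 18.3768) (94, 3.6503) (94, 30) (66.3276, 30)]
7. shoelace: 520.1916

Area of P0's cell: 520.1916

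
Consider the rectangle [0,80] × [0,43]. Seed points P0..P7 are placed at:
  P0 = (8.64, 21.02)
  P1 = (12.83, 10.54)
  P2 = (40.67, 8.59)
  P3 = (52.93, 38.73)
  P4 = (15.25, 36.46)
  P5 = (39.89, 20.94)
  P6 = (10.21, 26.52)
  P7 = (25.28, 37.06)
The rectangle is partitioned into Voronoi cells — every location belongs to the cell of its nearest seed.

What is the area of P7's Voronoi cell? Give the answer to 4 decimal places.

1. box [0,80]×[0,43]: [(0, 0) (80, 0) (80, 43) (0, 43)]
2. ⊥bis P7·P0 via (16.96,29.04): [(44.9529, 0) (80, 0) (80, 43) (3.5034, 43)]  |A|=2398.1906
3. ⊥bis P7·P1 via (19.055,23.8): [(24.4545, 21.2652) (69.7519, 0) (80, 0) (80, 43) (3.5034, 43)]  |A|=2134.5133
4. ⊥bis P7·P2 via (32.975,22.825): [(24.4545, 21.2652) (27.4703, 19.8494) (70.2968, 43) (3.5034, 43)]  |A|=791.0985
5. ⊥bis P7·P3 via (39.105,37.895): [(24.4545, 21.2652) (27.4703, 19.8494) (39.7926, 26.5104) (38.7967, 43) (3.5034, 43)]  |A|=531.3861
6. ⊥bis P7·P4 via (20.265,36.76): [(20.976, 24.8737) (24.4545, 21.2652) (27.4703, 19.8494) (39.7926, 26.5104) (38.7967, 43) (19.8917, 43)]  |A|=382.8563
7. ⊥bis P7·P5 via (32.585,29): [(20.976, 24.8737) (24.2662, 21.4605) (39.276, 35.0642) (38.7967, 43) (19.8917, 43)]  |A|=294.388
8. ⊥bis P7·P6 via (17.745,31.79): [(20.8258, 27.3851) (24.6967, 21.8506) (39.276, 35.0642) (38.7967, 43) (19.8917, 43)]  |A|=288.5668
9. canonical 5-gon: [(20.8258, 27.3851) (24.6967, 21.8506) (39.276, 35.0642) (38.7967, 43) (19.8917, 43)]
10. shoelace: 288.5668

Area of P7's cell: 288.5668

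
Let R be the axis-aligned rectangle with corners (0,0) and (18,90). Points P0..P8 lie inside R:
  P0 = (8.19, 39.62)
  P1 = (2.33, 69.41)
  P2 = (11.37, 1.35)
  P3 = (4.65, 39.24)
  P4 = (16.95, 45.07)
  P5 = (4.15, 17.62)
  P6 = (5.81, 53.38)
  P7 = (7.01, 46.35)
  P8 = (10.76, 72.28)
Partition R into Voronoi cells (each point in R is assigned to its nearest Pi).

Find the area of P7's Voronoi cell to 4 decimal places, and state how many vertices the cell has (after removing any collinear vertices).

Area of P7's cell: 77.0728 (5 vertices)

1. box [0,18]×[0,90]: [(0, 0) (18, 0) (18, 90) (0, 90)]
2. ⊥bis P7·P0 via (7.6,42.985): [(0, 41.6525) (18, 44.8085) (18, 90) (0, 90)]  |A|=841.8516
3. ⊥bis P7·P1 via (4.67,57.88): [(0, 56.9322) (0, 41.6525) (18, 44.8085) (18, 60.5853)]  |A|=279.5094
4. ⊥bis P7·P2 via (9.19,23.85): [(0, 56.9322) (0, 41.6525) (18, 44.8085) (18, 60.5853)]  |A|=279.5094
5. ⊥bis P7·P3 via (5.83,42.795): [(0, 56.9322) (0, 44.7301) (6.0672, 42.7163) (18, 44.8085) (18, 60.5853)]  |A|=270.1729
6. ⊥bis P7·P4 via (11.98,45.71): [(13.7854, 59.73) (0, 56.9322) (0, 44.7301) (6.0672, 42.7163) (11.7222, 43.7078)]  |A|=187.7695
7. ⊥bis P7·P5 via (5.58,31.985): [(13.7854, 59.73) (0, 56.9322) (0, 44.7301) (6.0672, 42.7163) (11.7222, 43.7078)]  |A|=187.7695
8. ⊥bis P7·P6 via (6.41,49.865): [(12.6523, 50.9305) (0, 48.7708) (0, 44.7301) (6.0672, 42.7163) (11.7222, 43.7078)]  |A|=77.0728
9. ⊥bis P7·P8 via (8.885,59.315): [(12.6523, 50.9305) (0, 48.7708) (0, 44.7301) (6.0672, 42.7163) (11.7222, 43.7078)]  |A|=77.0728
10. canonical 5-gon: [(12.6523, 50.9305) (0, 48.7708) (0, 44.7301) (6.0672, 42.7163) (11.7222, 43.7078)]
11. shoelace: 77.0728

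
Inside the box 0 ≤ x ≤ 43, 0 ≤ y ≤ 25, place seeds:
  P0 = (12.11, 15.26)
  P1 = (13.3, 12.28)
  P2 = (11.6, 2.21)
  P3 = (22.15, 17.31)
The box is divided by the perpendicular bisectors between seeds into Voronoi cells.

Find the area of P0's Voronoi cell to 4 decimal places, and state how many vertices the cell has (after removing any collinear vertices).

Area of P0's cell: 212.7013 (5 vertices)

1. box [0,43]×[0,25]: [(0, 0) (43, 0) (43, 25) (0, 25)]
2. ⊥bis P0·P1 via (12.705,13.77): [(0, 8.6965) (40.8272, 25) (0, 25)]  |A|=332.8125
3. ⊥bis P0·P2 via (11.855,8.735): [(0, 9.1983) (1.1445, 9.1536) (40.8272, 25) (0, 25)]  |A|=332.5253
4. ⊥bis P0·P3 via (17.13,16.285): [(0, 9.1983) (1.1445, 9.1536) (17.2712, 15.5934) (15.3505, 25) (0, 25)]  |A|=212.7013
5. canonical 5-gon: [(0, 9.1983) (1.1445, 9.1536) (17.2712, 15.5934) (15.3505, 25) (0, 25)]
6. shoelace: 212.7013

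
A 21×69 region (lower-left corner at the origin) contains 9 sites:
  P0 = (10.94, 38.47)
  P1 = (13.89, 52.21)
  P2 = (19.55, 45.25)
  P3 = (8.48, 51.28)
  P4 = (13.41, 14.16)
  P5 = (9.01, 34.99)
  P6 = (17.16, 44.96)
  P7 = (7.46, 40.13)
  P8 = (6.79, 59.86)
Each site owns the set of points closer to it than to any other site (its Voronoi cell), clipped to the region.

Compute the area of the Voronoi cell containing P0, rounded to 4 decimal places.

Area of P0's cell: 72.7807

1. box [0,21]×[0,69]: [(0, 0) (21, 0) (21, 69) (0, 69)]
2. ⊥bis P0·P1 via (12.415,45.34): [(0, 48.0055) (0, 0) (21, 0) (21, 43.4968)]  |A|=960.7742
3. ⊥bis P0·P2 via (15.245,41.86): [(12.5229, 45.3168) (0, 48.0055) (0, 0) (21, 0) (21, 34.5517)]  |A|=922.8598
4. ⊥bis P0·P3 via (9.71,44.875): [(12.5229, 45.3168) (12.2811, 45.3687) (0, 43.0103) (0, 0) (21, 0) (21, 34.5517)]  |A|=892.1865
5. ⊥bis P0·P4 via (12.175,26.315): [(12.5229, 45.3168) (12.2811, 45.3687) (0, 43.0103) (0, 25.078) (21, 27.2117) (21, 34.5517)]  |A|=343.1454
6. ⊥bis P0·P5 via (9.975,36.73): [(12.5229, 45.3168) (12.2811, 45.3687) (0, 43.0103) (0, 42.2621) (21, 30.6156) (21, 34.5517)]  |A|=126.971
7. ⊥bis P0·P6 via (14.05,41.715): [(19.387, 36.6001) (10.5788, 45.0418) (0, 43.0103) (0, 42.2621) (21, 30.6156) (21, 34.5517)]  |A|=117.4701
8. ⊥bis P0·P7 via (9.2,39.3): [(19.387, 36.6001) (11.5122, 44.1472) (8.3927, 37.6075) (21, 30.6156) (21, 34.5517)]  |A|=72.7807
9. ⊥bis P0·P8 via (8.865,49.165): [(19.387, 36.6001) (11.5122, 44.1472) (8.3927, 37.6075) (21, 30.6156) (21, 34.5517)]  |A|=72.7807
10. canonical 5-gon: [(19.387, 36.6001) (11.5122, 44.1472) (8.3927, 37.6075) (21, 30.6156) (21, 34.5517)]
11. shoelace: 72.7807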